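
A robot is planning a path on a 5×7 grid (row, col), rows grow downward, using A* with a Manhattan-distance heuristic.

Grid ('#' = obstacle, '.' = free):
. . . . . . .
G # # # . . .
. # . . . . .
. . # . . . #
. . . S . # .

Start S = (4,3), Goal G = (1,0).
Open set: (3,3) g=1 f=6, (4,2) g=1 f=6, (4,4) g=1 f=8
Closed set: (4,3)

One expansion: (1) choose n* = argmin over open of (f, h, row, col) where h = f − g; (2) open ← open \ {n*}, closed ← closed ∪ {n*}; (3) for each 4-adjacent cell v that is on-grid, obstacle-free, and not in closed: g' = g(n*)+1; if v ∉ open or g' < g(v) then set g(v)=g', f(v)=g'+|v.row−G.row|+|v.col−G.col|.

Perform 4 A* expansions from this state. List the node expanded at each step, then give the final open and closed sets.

order=[(3,3) → (2,3) → (2,2) → (4,2)]; open=[(2,4) g=3 f=8, (3,4) g=2 f=8, (4,1) g=2 f=6, (4,4) g=1 f=8]; closed=[(2,2), (2,3), (3,3), (4,2), (4,3)]

step 1: expand (3,3) (f=6, h=5) → closed; open now [(2,3) g=2 f=6, (3,4) g=2 f=8, (4,2) g=1 f=6, (4,4) g=1 f=8]
step 2: expand (2,3) (f=6, h=4) → closed; open now [(2,2) g=3 f=6, (2,4) g=3 f=8, (3,4) g=2 f=8, (4,2) g=1 f=6, (4,4) g=1 f=8]
step 3: expand (2,2) (f=6, h=3) → closed; open now [(2,4) g=3 f=8, (3,4) g=2 f=8, (4,2) g=1 f=6, (4,4) g=1 f=8]
step 4: expand (4,2) (f=6, h=5) → closed; open now [(2,4) g=3 f=8, (3,4) g=2 f=8, (4,1) g=2 f=6, (4,4) g=1 f=8]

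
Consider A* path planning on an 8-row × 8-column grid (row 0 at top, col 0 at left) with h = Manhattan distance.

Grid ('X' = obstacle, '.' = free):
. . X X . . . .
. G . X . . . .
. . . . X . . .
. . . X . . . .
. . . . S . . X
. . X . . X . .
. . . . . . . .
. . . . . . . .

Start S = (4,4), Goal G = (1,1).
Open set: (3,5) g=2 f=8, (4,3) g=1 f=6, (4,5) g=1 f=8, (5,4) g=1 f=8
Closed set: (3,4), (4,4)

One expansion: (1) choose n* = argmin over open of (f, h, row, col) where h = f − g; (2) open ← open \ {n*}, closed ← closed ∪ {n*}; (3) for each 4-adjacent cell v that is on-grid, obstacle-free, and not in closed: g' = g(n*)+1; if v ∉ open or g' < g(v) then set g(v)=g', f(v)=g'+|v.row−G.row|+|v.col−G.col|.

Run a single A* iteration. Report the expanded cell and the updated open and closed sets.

step 1: expand (4,3) (f=6, h=5) → closed; open now [(3,5) g=2 f=8, (4,2) g=2 f=6, (4,5) g=1 f=8, (5,3) g=2 f=8, (5,4) g=1 f=8]

expanded=(4,3); open=[(3,5) g=2 f=8, (4,2) g=2 f=6, (4,5) g=1 f=8, (5,3) g=2 f=8, (5,4) g=1 f=8]; closed=[(3,4), (4,3), (4,4)]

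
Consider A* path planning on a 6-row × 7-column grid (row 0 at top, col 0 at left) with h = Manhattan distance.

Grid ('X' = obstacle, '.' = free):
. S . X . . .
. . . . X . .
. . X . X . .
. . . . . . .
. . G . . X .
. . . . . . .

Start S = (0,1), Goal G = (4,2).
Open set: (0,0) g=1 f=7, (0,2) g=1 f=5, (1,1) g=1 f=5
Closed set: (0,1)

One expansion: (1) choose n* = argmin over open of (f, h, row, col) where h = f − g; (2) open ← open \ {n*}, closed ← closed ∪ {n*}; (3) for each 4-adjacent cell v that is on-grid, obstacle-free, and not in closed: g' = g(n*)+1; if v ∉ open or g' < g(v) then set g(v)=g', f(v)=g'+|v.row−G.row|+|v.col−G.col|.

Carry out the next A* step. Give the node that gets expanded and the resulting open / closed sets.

expanded=(0,2); open=[(0,0) g=1 f=7, (1,1) g=1 f=5, (1,2) g=2 f=5]; closed=[(0,1), (0,2)]

step 1: expand (0,2) (f=5, h=4) → closed; open now [(0,0) g=1 f=7, (1,1) g=1 f=5, (1,2) g=2 f=5]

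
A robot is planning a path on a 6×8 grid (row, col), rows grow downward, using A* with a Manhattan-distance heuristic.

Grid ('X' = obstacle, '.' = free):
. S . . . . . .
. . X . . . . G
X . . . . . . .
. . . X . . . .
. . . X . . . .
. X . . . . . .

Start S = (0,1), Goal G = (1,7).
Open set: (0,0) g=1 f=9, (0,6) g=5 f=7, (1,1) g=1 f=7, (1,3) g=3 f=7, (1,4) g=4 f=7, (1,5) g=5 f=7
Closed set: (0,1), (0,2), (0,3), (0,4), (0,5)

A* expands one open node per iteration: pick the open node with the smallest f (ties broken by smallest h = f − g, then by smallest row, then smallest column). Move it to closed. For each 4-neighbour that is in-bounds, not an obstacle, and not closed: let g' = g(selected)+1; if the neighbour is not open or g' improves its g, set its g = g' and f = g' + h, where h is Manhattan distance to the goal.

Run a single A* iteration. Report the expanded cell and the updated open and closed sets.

expanded=(0,6); open=[(0,0) g=1 f=9, (0,7) g=6 f=7, (1,1) g=1 f=7, (1,3) g=3 f=7, (1,4) g=4 f=7, (1,5) g=5 f=7, (1,6) g=6 f=7]; closed=[(0,1), (0,2), (0,3), (0,4), (0,5), (0,6)]

step 1: expand (0,6) (f=7, h=2) → closed; open now [(0,0) g=1 f=9, (0,7) g=6 f=7, (1,1) g=1 f=7, (1,3) g=3 f=7, (1,4) g=4 f=7, (1,5) g=5 f=7, (1,6) g=6 f=7]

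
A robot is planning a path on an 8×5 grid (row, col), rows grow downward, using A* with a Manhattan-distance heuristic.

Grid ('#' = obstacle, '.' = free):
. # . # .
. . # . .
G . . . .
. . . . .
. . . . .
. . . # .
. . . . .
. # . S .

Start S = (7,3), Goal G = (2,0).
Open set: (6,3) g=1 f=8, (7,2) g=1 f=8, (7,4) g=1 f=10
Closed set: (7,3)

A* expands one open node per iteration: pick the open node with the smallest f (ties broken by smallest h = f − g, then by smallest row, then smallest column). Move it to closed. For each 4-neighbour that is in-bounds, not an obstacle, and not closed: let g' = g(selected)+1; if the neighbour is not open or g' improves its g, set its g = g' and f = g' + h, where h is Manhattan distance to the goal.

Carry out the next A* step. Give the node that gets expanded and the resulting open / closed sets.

step 1: expand (6,3) (f=8, h=7) → closed; open now [(6,2) g=2 f=8, (6,4) g=2 f=10, (7,2) g=1 f=8, (7,4) g=1 f=10]

expanded=(6,3); open=[(6,2) g=2 f=8, (6,4) g=2 f=10, (7,2) g=1 f=8, (7,4) g=1 f=10]; closed=[(6,3), (7,3)]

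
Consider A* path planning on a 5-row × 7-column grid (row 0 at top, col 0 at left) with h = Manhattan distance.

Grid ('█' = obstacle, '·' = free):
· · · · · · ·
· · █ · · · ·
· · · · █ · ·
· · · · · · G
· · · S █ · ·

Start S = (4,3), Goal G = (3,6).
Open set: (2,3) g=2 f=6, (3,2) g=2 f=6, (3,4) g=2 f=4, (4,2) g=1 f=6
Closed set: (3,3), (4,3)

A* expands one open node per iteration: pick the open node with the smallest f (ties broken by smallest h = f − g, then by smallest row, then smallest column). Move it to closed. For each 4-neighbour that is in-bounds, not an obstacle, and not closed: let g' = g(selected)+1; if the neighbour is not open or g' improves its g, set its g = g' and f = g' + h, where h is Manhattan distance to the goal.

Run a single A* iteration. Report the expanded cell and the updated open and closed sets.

step 1: expand (3,4) (f=4, h=2) → closed; open now [(2,3) g=2 f=6, (3,2) g=2 f=6, (3,5) g=3 f=4, (4,2) g=1 f=6]

expanded=(3,4); open=[(2,3) g=2 f=6, (3,2) g=2 f=6, (3,5) g=3 f=4, (4,2) g=1 f=6]; closed=[(3,3), (3,4), (4,3)]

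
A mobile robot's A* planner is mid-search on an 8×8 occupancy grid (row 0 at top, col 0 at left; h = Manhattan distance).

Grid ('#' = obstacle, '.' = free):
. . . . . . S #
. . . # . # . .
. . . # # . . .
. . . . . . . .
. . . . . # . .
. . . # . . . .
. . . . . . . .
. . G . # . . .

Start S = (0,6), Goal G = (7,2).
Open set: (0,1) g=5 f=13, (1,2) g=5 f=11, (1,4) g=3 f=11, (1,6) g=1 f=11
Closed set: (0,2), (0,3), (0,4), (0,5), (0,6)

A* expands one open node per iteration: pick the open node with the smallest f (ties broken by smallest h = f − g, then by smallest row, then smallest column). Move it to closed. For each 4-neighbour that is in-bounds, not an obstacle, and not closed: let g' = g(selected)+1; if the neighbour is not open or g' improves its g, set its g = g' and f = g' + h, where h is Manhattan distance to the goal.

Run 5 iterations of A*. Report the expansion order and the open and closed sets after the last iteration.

order=[(1,2) → (2,2) → (3,2) → (4,2) → (5,2)]; open=[(0,1) g=5 f=13, (1,1) g=6 f=13, (1,4) g=3 f=11, (1,6) g=1 f=11, (2,1) g=7 f=13, (3,1) g=8 f=13, (3,3) g=8 f=13, (4,1) g=9 f=13, (4,3) g=9 f=13, (5,1) g=10 f=13, (6,2) g=10 f=11]; closed=[(0,2), (0,3), (0,4), (0,5), (0,6), (1,2), (2,2), (3,2), (4,2), (5,2)]

step 1: expand (1,2) (f=11, h=6) → closed; open now [(0,1) g=5 f=13, (1,1) g=6 f=13, (1,4) g=3 f=11, (1,6) g=1 f=11, (2,2) g=6 f=11]
step 2: expand (2,2) (f=11, h=5) → closed; open now [(0,1) g=5 f=13, (1,1) g=6 f=13, (1,4) g=3 f=11, (1,6) g=1 f=11, (2,1) g=7 f=13, (3,2) g=7 f=11]
step 3: expand (3,2) (f=11, h=4) → closed; open now [(0,1) g=5 f=13, (1,1) g=6 f=13, (1,4) g=3 f=11, (1,6) g=1 f=11, (2,1) g=7 f=13, (3,1) g=8 f=13, (3,3) g=8 f=13, (4,2) g=8 f=11]
step 4: expand (4,2) (f=11, h=3) → closed; open now [(0,1) g=5 f=13, (1,1) g=6 f=13, (1,4) g=3 f=11, (1,6) g=1 f=11, (2,1) g=7 f=13, (3,1) g=8 f=13, (3,3) g=8 f=13, (4,1) g=9 f=13, (4,3) g=9 f=13, (5,2) g=9 f=11]
step 5: expand (5,2) (f=11, h=2) → closed; open now [(0,1) g=5 f=13, (1,1) g=6 f=13, (1,4) g=3 f=11, (1,6) g=1 f=11, (2,1) g=7 f=13, (3,1) g=8 f=13, (3,3) g=8 f=13, (4,1) g=9 f=13, (4,3) g=9 f=13, (5,1) g=10 f=13, (6,2) g=10 f=11]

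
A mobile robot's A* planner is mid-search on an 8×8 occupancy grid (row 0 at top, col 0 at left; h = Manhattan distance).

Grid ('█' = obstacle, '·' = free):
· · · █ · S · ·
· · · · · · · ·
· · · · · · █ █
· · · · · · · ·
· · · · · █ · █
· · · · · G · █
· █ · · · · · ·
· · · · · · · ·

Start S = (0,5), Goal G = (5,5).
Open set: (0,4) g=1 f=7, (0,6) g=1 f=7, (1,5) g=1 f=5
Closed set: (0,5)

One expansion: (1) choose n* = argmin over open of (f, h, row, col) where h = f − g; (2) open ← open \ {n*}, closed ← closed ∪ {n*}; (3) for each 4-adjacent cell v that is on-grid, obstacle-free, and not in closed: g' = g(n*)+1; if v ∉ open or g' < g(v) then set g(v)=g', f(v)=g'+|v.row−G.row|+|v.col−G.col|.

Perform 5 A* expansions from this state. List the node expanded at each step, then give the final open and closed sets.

order=[(1,5) → (2,5) → (3,5) → (3,4) → (4,4)]; open=[(0,4) g=1 f=7, (0,6) g=1 f=7, (1,4) g=2 f=7, (1,6) g=2 f=7, (2,4) g=3 f=7, (3,3) g=5 f=9, (3,6) g=4 f=7, (4,3) g=6 f=9, (5,4) g=6 f=7]; closed=[(0,5), (1,5), (2,5), (3,4), (3,5), (4,4)]

step 1: expand (1,5) (f=5, h=4) → closed; open now [(0,4) g=1 f=7, (0,6) g=1 f=7, (1,4) g=2 f=7, (1,6) g=2 f=7, (2,5) g=2 f=5]
step 2: expand (2,5) (f=5, h=3) → closed; open now [(0,4) g=1 f=7, (0,6) g=1 f=7, (1,4) g=2 f=7, (1,6) g=2 f=7, (2,4) g=3 f=7, (3,5) g=3 f=5]
step 3: expand (3,5) (f=5, h=2) → closed; open now [(0,4) g=1 f=7, (0,6) g=1 f=7, (1,4) g=2 f=7, (1,6) g=2 f=7, (2,4) g=3 f=7, (3,4) g=4 f=7, (3,6) g=4 f=7]
step 4: expand (3,4) (f=7, h=3) → closed; open now [(0,4) g=1 f=7, (0,6) g=1 f=7, (1,4) g=2 f=7, (1,6) g=2 f=7, (2,4) g=3 f=7, (3,3) g=5 f=9, (3,6) g=4 f=7, (4,4) g=5 f=7]
step 5: expand (4,4) (f=7, h=2) → closed; open now [(0,4) g=1 f=7, (0,6) g=1 f=7, (1,4) g=2 f=7, (1,6) g=2 f=7, (2,4) g=3 f=7, (3,3) g=5 f=9, (3,6) g=4 f=7, (4,3) g=6 f=9, (5,4) g=6 f=7]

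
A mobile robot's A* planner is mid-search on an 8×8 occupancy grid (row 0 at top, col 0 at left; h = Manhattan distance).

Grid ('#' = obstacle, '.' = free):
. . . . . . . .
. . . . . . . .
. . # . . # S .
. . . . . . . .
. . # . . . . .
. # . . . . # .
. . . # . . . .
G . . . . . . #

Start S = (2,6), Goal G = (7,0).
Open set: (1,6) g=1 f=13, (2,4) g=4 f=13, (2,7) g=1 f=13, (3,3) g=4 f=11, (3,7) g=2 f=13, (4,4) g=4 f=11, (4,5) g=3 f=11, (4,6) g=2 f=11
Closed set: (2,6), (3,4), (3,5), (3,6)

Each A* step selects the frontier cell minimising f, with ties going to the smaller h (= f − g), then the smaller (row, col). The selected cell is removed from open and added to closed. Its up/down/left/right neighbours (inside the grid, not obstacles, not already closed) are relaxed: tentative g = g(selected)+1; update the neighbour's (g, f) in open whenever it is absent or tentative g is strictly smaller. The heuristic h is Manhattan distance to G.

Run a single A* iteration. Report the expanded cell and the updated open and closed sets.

step 1: expand (3,3) (f=11, h=7) → closed; open now [(1,6) g=1 f=13, (2,3) g=5 f=13, (2,4) g=4 f=13, (2,7) g=1 f=13, (3,2) g=5 f=11, (3,7) g=2 f=13, (4,3) g=5 f=11, (4,4) g=4 f=11, (4,5) g=3 f=11, (4,6) g=2 f=11]

expanded=(3,3); open=[(1,6) g=1 f=13, (2,3) g=5 f=13, (2,4) g=4 f=13, (2,7) g=1 f=13, (3,2) g=5 f=11, (3,7) g=2 f=13, (4,3) g=5 f=11, (4,4) g=4 f=11, (4,5) g=3 f=11, (4,6) g=2 f=11]; closed=[(2,6), (3,3), (3,4), (3,5), (3,6)]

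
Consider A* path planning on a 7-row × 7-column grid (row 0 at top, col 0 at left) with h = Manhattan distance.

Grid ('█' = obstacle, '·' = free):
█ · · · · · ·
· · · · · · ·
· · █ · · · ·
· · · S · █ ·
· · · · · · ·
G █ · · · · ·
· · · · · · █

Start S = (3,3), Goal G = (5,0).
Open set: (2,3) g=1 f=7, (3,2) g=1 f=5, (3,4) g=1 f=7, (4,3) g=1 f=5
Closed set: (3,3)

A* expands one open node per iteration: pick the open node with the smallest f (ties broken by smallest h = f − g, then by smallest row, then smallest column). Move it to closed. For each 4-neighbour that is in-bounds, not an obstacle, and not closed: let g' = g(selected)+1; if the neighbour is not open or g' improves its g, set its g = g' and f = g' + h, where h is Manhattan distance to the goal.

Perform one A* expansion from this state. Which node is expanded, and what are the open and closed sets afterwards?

step 1: expand (3,2) (f=5, h=4) → closed; open now [(2,3) g=1 f=7, (3,1) g=2 f=5, (3,4) g=1 f=7, (4,2) g=2 f=5, (4,3) g=1 f=5]

expanded=(3,2); open=[(2,3) g=1 f=7, (3,1) g=2 f=5, (3,4) g=1 f=7, (4,2) g=2 f=5, (4,3) g=1 f=5]; closed=[(3,2), (3,3)]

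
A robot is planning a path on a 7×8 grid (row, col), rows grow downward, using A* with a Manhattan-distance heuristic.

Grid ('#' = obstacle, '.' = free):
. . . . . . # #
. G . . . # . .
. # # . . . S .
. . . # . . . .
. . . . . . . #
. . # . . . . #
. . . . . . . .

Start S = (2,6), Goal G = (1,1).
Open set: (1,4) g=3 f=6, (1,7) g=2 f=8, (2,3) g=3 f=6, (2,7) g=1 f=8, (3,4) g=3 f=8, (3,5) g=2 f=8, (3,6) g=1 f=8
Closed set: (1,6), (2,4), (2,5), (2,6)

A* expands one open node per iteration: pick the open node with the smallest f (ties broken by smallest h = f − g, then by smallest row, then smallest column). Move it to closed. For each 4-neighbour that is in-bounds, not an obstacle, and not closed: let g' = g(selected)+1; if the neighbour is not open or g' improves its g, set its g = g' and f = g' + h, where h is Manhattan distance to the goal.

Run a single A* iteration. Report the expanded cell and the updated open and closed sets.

step 1: expand (1,4) (f=6, h=3) → closed; open now [(0,4) g=4 f=8, (1,3) g=4 f=6, (1,7) g=2 f=8, (2,3) g=3 f=6, (2,7) g=1 f=8, (3,4) g=3 f=8, (3,5) g=2 f=8, (3,6) g=1 f=8]

expanded=(1,4); open=[(0,4) g=4 f=8, (1,3) g=4 f=6, (1,7) g=2 f=8, (2,3) g=3 f=6, (2,7) g=1 f=8, (3,4) g=3 f=8, (3,5) g=2 f=8, (3,6) g=1 f=8]; closed=[(1,4), (1,6), (2,4), (2,5), (2,6)]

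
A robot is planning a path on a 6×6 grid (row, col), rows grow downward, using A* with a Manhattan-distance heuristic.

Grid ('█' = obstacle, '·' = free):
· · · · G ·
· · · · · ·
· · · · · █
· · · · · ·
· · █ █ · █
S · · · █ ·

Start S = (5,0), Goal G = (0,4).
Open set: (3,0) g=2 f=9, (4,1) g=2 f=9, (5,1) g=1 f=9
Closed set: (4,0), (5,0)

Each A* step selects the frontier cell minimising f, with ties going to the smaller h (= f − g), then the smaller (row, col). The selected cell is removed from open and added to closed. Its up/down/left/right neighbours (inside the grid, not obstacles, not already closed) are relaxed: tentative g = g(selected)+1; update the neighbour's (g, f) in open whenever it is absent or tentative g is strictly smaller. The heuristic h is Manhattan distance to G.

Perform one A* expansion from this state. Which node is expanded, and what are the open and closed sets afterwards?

expanded=(3,0); open=[(2,0) g=3 f=9, (3,1) g=3 f=9, (4,1) g=2 f=9, (5,1) g=1 f=9]; closed=[(3,0), (4,0), (5,0)]

step 1: expand (3,0) (f=9, h=7) → closed; open now [(2,0) g=3 f=9, (3,1) g=3 f=9, (4,1) g=2 f=9, (5,1) g=1 f=9]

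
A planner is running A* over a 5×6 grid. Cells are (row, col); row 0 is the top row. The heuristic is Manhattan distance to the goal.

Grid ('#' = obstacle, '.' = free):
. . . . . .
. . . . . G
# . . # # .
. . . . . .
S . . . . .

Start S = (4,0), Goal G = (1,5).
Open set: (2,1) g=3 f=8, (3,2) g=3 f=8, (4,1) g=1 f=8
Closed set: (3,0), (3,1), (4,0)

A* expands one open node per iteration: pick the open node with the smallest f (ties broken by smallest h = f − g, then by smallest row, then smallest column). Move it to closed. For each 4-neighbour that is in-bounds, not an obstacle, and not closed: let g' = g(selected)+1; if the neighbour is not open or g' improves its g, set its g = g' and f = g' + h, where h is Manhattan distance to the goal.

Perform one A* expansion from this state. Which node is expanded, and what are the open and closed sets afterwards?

expanded=(2,1); open=[(1,1) g=4 f=8, (2,2) g=4 f=8, (3,2) g=3 f=8, (4,1) g=1 f=8]; closed=[(2,1), (3,0), (3,1), (4,0)]

step 1: expand (2,1) (f=8, h=5) → closed; open now [(1,1) g=4 f=8, (2,2) g=4 f=8, (3,2) g=3 f=8, (4,1) g=1 f=8]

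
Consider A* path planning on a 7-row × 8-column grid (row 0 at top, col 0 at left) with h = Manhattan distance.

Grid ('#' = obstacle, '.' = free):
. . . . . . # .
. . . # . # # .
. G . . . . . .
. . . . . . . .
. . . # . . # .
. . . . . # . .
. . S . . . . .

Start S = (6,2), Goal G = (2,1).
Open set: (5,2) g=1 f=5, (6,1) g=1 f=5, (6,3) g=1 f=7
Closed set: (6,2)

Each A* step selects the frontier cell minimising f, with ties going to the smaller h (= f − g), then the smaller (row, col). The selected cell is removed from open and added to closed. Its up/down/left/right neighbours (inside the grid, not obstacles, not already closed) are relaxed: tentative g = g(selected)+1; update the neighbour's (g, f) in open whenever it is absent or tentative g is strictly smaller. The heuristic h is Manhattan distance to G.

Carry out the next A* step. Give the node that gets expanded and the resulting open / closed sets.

expanded=(5,2); open=[(4,2) g=2 f=5, (5,1) g=2 f=5, (5,3) g=2 f=7, (6,1) g=1 f=5, (6,3) g=1 f=7]; closed=[(5,2), (6,2)]

step 1: expand (5,2) (f=5, h=4) → closed; open now [(4,2) g=2 f=5, (5,1) g=2 f=5, (5,3) g=2 f=7, (6,1) g=1 f=5, (6,3) g=1 f=7]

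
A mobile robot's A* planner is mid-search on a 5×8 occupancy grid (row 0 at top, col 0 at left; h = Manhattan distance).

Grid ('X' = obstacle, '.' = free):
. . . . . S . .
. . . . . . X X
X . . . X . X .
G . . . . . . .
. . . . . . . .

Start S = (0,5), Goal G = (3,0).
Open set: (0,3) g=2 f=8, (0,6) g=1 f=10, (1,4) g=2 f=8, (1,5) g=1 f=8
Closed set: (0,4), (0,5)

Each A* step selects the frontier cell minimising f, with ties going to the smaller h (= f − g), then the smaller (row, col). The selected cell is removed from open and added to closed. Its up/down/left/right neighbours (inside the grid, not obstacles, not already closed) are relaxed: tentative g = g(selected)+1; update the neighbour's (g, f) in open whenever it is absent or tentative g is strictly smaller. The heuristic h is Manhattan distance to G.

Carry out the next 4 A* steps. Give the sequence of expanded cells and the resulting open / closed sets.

step 1: expand (0,3) (f=8, h=6) → closed; open now [(0,2) g=3 f=8, (0,6) g=1 f=10, (1,3) g=3 f=8, (1,4) g=2 f=8, (1,5) g=1 f=8]
step 2: expand (0,2) (f=8, h=5) → closed; open now [(0,1) g=4 f=8, (0,6) g=1 f=10, (1,2) g=4 f=8, (1,3) g=3 f=8, (1,4) g=2 f=8, (1,5) g=1 f=8]
step 3: expand (0,1) (f=8, h=4) → closed; open now [(0,0) g=5 f=8, (0,6) g=1 f=10, (1,1) g=5 f=8, (1,2) g=4 f=8, (1,3) g=3 f=8, (1,4) g=2 f=8, (1,5) g=1 f=8]
step 4: expand (0,0) (f=8, h=3) → closed; open now [(0,6) g=1 f=10, (1,0) g=6 f=8, (1,1) g=5 f=8, (1,2) g=4 f=8, (1,3) g=3 f=8, (1,4) g=2 f=8, (1,5) g=1 f=8]

order=[(0,3) → (0,2) → (0,1) → (0,0)]; open=[(0,6) g=1 f=10, (1,0) g=6 f=8, (1,1) g=5 f=8, (1,2) g=4 f=8, (1,3) g=3 f=8, (1,4) g=2 f=8, (1,5) g=1 f=8]; closed=[(0,0), (0,1), (0,2), (0,3), (0,4), (0,5)]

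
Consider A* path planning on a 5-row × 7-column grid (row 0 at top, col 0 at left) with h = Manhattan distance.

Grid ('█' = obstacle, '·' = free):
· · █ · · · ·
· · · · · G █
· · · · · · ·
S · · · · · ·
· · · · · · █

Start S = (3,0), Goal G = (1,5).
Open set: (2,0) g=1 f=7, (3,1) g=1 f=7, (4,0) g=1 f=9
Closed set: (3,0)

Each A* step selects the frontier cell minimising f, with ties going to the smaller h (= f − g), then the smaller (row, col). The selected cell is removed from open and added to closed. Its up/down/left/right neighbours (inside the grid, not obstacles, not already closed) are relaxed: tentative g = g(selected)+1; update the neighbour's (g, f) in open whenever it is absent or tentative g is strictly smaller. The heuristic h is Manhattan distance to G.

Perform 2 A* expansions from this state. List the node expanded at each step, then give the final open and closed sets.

step 1: expand (2,0) (f=7, h=6) → closed; open now [(1,0) g=2 f=7, (2,1) g=2 f=7, (3,1) g=1 f=7, (4,0) g=1 f=9]
step 2: expand (1,0) (f=7, h=5) → closed; open now [(0,0) g=3 f=9, (1,1) g=3 f=7, (2,1) g=2 f=7, (3,1) g=1 f=7, (4,0) g=1 f=9]

order=[(2,0) → (1,0)]; open=[(0,0) g=3 f=9, (1,1) g=3 f=7, (2,1) g=2 f=7, (3,1) g=1 f=7, (4,0) g=1 f=9]; closed=[(1,0), (2,0), (3,0)]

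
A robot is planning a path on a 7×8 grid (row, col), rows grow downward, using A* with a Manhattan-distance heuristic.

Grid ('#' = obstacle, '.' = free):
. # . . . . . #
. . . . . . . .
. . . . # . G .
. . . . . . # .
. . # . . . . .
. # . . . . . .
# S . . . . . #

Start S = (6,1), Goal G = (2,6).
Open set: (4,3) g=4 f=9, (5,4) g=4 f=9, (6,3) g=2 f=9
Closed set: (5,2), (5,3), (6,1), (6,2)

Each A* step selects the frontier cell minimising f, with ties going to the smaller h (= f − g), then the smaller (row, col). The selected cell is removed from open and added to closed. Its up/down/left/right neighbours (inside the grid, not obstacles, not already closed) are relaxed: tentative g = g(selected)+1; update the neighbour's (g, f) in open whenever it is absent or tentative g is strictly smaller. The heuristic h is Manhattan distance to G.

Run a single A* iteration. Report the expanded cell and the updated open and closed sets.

step 1: expand (4,3) (f=9, h=5) → closed; open now [(3,3) g=5 f=9, (4,4) g=5 f=9, (5,4) g=4 f=9, (6,3) g=2 f=9]

expanded=(4,3); open=[(3,3) g=5 f=9, (4,4) g=5 f=9, (5,4) g=4 f=9, (6,3) g=2 f=9]; closed=[(4,3), (5,2), (5,3), (6,1), (6,2)]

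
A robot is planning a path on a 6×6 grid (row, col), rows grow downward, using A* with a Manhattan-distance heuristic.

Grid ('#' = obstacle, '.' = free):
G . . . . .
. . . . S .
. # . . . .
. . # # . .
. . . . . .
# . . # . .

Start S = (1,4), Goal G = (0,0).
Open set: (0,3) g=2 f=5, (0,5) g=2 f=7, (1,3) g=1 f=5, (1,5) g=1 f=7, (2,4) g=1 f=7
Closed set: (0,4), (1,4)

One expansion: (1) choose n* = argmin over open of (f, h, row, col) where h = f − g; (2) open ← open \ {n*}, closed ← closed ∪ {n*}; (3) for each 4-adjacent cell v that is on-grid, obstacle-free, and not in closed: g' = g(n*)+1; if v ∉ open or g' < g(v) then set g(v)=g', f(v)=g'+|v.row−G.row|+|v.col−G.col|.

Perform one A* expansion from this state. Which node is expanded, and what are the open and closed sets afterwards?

expanded=(0,3); open=[(0,2) g=3 f=5, (0,5) g=2 f=7, (1,3) g=1 f=5, (1,5) g=1 f=7, (2,4) g=1 f=7]; closed=[(0,3), (0,4), (1,4)]

step 1: expand (0,3) (f=5, h=3) → closed; open now [(0,2) g=3 f=5, (0,5) g=2 f=7, (1,3) g=1 f=5, (1,5) g=1 f=7, (2,4) g=1 f=7]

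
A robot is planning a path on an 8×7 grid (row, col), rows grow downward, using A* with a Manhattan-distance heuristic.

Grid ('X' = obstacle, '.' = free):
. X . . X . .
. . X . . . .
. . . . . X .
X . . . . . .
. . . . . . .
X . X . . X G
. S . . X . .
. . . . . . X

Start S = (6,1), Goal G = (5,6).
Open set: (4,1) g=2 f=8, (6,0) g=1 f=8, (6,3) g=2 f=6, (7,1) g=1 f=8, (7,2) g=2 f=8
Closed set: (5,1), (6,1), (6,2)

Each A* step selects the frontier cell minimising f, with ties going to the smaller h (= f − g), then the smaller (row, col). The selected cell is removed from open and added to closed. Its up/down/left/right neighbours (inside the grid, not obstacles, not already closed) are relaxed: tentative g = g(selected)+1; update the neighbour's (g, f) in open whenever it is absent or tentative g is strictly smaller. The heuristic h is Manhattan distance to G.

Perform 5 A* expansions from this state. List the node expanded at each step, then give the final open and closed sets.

order=[(6,3) → (5,3) → (5,4) → (4,4) → (4,5)]; open=[(3,4) g=6 f=10, (3,5) g=7 f=10, (4,1) g=2 f=8, (4,3) g=4 f=8, (4,6) g=7 f=8, (6,0) g=1 f=8, (7,1) g=1 f=8, (7,2) g=2 f=8, (7,3) g=3 f=8]; closed=[(4,4), (4,5), (5,1), (5,3), (5,4), (6,1), (6,2), (6,3)]

step 1: expand (6,3) (f=6, h=4) → closed; open now [(4,1) g=2 f=8, (5,3) g=3 f=6, (6,0) g=1 f=8, (7,1) g=1 f=8, (7,2) g=2 f=8, (7,3) g=3 f=8]
step 2: expand (5,3) (f=6, h=3) → closed; open now [(4,1) g=2 f=8, (4,3) g=4 f=8, (5,4) g=4 f=6, (6,0) g=1 f=8, (7,1) g=1 f=8, (7,2) g=2 f=8, (7,3) g=3 f=8]
step 3: expand (5,4) (f=6, h=2) → closed; open now [(4,1) g=2 f=8, (4,3) g=4 f=8, (4,4) g=5 f=8, (6,0) g=1 f=8, (7,1) g=1 f=8, (7,2) g=2 f=8, (7,3) g=3 f=8]
step 4: expand (4,4) (f=8, h=3) → closed; open now [(3,4) g=6 f=10, (4,1) g=2 f=8, (4,3) g=4 f=8, (4,5) g=6 f=8, (6,0) g=1 f=8, (7,1) g=1 f=8, (7,2) g=2 f=8, (7,3) g=3 f=8]
step 5: expand (4,5) (f=8, h=2) → closed; open now [(3,4) g=6 f=10, (3,5) g=7 f=10, (4,1) g=2 f=8, (4,3) g=4 f=8, (4,6) g=7 f=8, (6,0) g=1 f=8, (7,1) g=1 f=8, (7,2) g=2 f=8, (7,3) g=3 f=8]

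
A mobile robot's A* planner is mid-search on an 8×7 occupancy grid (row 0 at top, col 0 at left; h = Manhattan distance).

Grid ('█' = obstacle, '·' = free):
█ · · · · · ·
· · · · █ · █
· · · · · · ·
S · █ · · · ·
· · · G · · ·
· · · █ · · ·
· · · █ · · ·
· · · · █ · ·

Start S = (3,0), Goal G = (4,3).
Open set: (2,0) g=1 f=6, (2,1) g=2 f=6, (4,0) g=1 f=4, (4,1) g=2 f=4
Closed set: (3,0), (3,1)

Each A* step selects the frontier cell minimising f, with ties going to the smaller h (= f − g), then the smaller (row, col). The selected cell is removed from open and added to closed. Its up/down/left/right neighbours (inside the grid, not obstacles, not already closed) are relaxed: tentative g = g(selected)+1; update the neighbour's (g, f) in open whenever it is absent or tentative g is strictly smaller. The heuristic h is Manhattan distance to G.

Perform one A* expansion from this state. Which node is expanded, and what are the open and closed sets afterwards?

step 1: expand (4,1) (f=4, h=2) → closed; open now [(2,0) g=1 f=6, (2,1) g=2 f=6, (4,0) g=1 f=4, (4,2) g=3 f=4, (5,1) g=3 f=6]

expanded=(4,1); open=[(2,0) g=1 f=6, (2,1) g=2 f=6, (4,0) g=1 f=4, (4,2) g=3 f=4, (5,1) g=3 f=6]; closed=[(3,0), (3,1), (4,1)]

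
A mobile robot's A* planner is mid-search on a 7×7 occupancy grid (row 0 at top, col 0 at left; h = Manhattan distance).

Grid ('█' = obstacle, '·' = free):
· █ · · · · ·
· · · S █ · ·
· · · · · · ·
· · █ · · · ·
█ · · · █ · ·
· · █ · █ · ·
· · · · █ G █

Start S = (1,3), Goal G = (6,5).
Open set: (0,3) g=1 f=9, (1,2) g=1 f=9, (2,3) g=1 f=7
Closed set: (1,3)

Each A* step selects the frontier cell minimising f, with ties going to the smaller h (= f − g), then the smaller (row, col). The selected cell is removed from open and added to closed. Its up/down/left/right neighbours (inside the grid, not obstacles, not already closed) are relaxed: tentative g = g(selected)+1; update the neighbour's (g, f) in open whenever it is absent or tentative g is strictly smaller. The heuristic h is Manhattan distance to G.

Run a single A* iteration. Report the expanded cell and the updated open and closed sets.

expanded=(2,3); open=[(0,3) g=1 f=9, (1,2) g=1 f=9, (2,2) g=2 f=9, (2,4) g=2 f=7, (3,3) g=2 f=7]; closed=[(1,3), (2,3)]

step 1: expand (2,3) (f=7, h=6) → closed; open now [(0,3) g=1 f=9, (1,2) g=1 f=9, (2,2) g=2 f=9, (2,4) g=2 f=7, (3,3) g=2 f=7]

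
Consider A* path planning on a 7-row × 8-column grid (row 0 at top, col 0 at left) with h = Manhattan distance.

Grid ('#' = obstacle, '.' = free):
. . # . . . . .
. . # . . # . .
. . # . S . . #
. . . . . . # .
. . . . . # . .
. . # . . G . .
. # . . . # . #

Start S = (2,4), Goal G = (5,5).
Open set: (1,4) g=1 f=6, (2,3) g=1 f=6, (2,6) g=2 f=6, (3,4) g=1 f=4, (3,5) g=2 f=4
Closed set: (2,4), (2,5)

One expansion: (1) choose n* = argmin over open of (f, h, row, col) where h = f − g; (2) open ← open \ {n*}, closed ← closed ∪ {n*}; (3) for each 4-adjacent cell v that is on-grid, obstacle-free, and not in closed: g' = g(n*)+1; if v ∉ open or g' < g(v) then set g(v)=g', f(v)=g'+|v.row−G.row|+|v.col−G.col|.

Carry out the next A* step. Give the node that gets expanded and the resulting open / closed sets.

expanded=(3,5); open=[(1,4) g=1 f=6, (2,3) g=1 f=6, (2,6) g=2 f=6, (3,4) g=1 f=4]; closed=[(2,4), (2,5), (3,5)]

step 1: expand (3,5) (f=4, h=2) → closed; open now [(1,4) g=1 f=6, (2,3) g=1 f=6, (2,6) g=2 f=6, (3,4) g=1 f=4]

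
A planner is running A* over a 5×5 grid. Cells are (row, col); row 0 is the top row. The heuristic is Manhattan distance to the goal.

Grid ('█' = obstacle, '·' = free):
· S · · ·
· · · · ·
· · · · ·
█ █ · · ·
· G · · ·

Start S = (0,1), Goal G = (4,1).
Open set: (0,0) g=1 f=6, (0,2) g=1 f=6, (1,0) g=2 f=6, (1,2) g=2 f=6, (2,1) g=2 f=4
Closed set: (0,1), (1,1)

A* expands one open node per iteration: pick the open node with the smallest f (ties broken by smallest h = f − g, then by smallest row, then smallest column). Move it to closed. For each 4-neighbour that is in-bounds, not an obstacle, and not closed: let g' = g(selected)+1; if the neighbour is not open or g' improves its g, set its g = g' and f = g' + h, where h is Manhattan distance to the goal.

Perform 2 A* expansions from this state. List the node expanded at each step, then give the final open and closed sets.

step 1: expand (2,1) (f=4, h=2) → closed; open now [(0,0) g=1 f=6, (0,2) g=1 f=6, (1,0) g=2 f=6, (1,2) g=2 f=6, (2,0) g=3 f=6, (2,2) g=3 f=6]
step 2: expand (2,0) (f=6, h=3) → closed; open now [(0,0) g=1 f=6, (0,2) g=1 f=6, (1,0) g=2 f=6, (1,2) g=2 f=6, (2,2) g=3 f=6]

order=[(2,1) → (2,0)]; open=[(0,0) g=1 f=6, (0,2) g=1 f=6, (1,0) g=2 f=6, (1,2) g=2 f=6, (2,2) g=3 f=6]; closed=[(0,1), (1,1), (2,0), (2,1)]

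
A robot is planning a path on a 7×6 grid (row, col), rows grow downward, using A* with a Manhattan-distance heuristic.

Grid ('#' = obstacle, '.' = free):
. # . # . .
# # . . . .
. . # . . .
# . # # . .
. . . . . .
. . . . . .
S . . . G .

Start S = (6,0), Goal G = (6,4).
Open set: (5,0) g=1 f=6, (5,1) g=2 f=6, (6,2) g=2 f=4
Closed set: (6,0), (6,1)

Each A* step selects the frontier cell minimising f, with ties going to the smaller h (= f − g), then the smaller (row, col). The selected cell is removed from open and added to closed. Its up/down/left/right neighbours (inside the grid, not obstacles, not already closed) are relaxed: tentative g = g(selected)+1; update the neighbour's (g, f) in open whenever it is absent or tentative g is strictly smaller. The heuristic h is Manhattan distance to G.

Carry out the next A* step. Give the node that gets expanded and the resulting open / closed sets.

step 1: expand (6,2) (f=4, h=2) → closed; open now [(5,0) g=1 f=6, (5,1) g=2 f=6, (5,2) g=3 f=6, (6,3) g=3 f=4]

expanded=(6,2); open=[(5,0) g=1 f=6, (5,1) g=2 f=6, (5,2) g=3 f=6, (6,3) g=3 f=4]; closed=[(6,0), (6,1), (6,2)]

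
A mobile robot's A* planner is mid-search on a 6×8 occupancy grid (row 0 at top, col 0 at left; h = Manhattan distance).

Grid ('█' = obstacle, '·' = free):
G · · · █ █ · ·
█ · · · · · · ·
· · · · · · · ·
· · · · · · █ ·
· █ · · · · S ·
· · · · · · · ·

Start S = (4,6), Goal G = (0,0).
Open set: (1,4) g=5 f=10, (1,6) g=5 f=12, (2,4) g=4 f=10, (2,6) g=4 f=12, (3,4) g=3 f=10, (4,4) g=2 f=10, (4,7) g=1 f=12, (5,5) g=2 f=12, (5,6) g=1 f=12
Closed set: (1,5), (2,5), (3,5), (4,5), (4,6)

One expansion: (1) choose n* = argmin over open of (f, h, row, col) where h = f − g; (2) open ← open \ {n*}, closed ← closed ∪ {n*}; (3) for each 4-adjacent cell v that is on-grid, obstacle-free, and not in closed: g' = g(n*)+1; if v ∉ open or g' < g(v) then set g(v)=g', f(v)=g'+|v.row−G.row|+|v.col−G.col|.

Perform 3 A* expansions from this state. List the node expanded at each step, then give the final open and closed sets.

order=[(1,4) → (1,3) → (0,3)]; open=[(0,2) g=8 f=10, (1,2) g=7 f=10, (1,6) g=5 f=12, (2,3) g=7 f=12, (2,4) g=4 f=10, (2,6) g=4 f=12, (3,4) g=3 f=10, (4,4) g=2 f=10, (4,7) g=1 f=12, (5,5) g=2 f=12, (5,6) g=1 f=12]; closed=[(0,3), (1,3), (1,4), (1,5), (2,5), (3,5), (4,5), (4,6)]

step 1: expand (1,4) (f=10, h=5) → closed; open now [(1,3) g=6 f=10, (1,6) g=5 f=12, (2,4) g=4 f=10, (2,6) g=4 f=12, (3,4) g=3 f=10, (4,4) g=2 f=10, (4,7) g=1 f=12, (5,5) g=2 f=12, (5,6) g=1 f=12]
step 2: expand (1,3) (f=10, h=4) → closed; open now [(0,3) g=7 f=10, (1,2) g=7 f=10, (1,6) g=5 f=12, (2,3) g=7 f=12, (2,4) g=4 f=10, (2,6) g=4 f=12, (3,4) g=3 f=10, (4,4) g=2 f=10, (4,7) g=1 f=12, (5,5) g=2 f=12, (5,6) g=1 f=12]
step 3: expand (0,3) (f=10, h=3) → closed; open now [(0,2) g=8 f=10, (1,2) g=7 f=10, (1,6) g=5 f=12, (2,3) g=7 f=12, (2,4) g=4 f=10, (2,6) g=4 f=12, (3,4) g=3 f=10, (4,4) g=2 f=10, (4,7) g=1 f=12, (5,5) g=2 f=12, (5,6) g=1 f=12]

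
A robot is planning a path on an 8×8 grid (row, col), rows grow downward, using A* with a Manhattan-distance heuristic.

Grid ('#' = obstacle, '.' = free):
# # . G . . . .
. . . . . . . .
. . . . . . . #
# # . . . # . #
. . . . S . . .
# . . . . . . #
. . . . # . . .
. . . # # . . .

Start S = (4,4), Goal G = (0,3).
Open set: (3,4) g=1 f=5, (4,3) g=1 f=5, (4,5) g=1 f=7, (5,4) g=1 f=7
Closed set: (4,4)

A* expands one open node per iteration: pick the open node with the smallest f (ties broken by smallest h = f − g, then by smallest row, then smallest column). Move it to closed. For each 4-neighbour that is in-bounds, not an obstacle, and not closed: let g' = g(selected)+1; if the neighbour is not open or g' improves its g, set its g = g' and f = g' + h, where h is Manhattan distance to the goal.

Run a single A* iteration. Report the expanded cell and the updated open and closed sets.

expanded=(3,4); open=[(2,4) g=2 f=5, (3,3) g=2 f=5, (4,3) g=1 f=5, (4,5) g=1 f=7, (5,4) g=1 f=7]; closed=[(3,4), (4,4)]

step 1: expand (3,4) (f=5, h=4) → closed; open now [(2,4) g=2 f=5, (3,3) g=2 f=5, (4,3) g=1 f=5, (4,5) g=1 f=7, (5,4) g=1 f=7]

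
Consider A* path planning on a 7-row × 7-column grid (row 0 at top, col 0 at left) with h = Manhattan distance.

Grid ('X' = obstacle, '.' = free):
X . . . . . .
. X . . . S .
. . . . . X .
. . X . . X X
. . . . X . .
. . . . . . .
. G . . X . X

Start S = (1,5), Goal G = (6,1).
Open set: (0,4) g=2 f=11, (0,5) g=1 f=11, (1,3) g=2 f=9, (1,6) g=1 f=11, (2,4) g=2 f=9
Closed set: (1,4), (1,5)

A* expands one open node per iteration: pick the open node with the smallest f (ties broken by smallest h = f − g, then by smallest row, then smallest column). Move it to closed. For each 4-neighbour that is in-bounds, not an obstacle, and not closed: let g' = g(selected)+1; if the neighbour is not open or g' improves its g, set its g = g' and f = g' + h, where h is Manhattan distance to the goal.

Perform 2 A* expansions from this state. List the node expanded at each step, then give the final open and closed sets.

step 1: expand (1,3) (f=9, h=7) → closed; open now [(0,3) g=3 f=11, (0,4) g=2 f=11, (0,5) g=1 f=11, (1,2) g=3 f=9, (1,6) g=1 f=11, (2,3) g=3 f=9, (2,4) g=2 f=9]
step 2: expand (1,2) (f=9, h=6) → closed; open now [(0,2) g=4 f=11, (0,3) g=3 f=11, (0,4) g=2 f=11, (0,5) g=1 f=11, (1,6) g=1 f=11, (2,2) g=4 f=9, (2,3) g=3 f=9, (2,4) g=2 f=9]

order=[(1,3) → (1,2)]; open=[(0,2) g=4 f=11, (0,3) g=3 f=11, (0,4) g=2 f=11, (0,5) g=1 f=11, (1,6) g=1 f=11, (2,2) g=4 f=9, (2,3) g=3 f=9, (2,4) g=2 f=9]; closed=[(1,2), (1,3), (1,4), (1,5)]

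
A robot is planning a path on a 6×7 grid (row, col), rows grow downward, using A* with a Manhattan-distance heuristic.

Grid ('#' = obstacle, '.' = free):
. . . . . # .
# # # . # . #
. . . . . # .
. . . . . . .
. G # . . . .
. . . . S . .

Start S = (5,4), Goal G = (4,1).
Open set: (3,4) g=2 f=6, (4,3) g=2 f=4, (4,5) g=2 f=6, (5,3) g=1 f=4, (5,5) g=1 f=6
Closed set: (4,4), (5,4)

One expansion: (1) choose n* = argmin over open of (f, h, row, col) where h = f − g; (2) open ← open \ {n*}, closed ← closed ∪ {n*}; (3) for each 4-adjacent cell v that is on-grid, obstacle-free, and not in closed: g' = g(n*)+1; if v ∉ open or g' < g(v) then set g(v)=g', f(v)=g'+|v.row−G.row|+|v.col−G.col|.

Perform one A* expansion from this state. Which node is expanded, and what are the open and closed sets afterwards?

expanded=(4,3); open=[(3,3) g=3 f=6, (3,4) g=2 f=6, (4,5) g=2 f=6, (5,3) g=1 f=4, (5,5) g=1 f=6]; closed=[(4,3), (4,4), (5,4)]

step 1: expand (4,3) (f=4, h=2) → closed; open now [(3,3) g=3 f=6, (3,4) g=2 f=6, (4,5) g=2 f=6, (5,3) g=1 f=4, (5,5) g=1 f=6]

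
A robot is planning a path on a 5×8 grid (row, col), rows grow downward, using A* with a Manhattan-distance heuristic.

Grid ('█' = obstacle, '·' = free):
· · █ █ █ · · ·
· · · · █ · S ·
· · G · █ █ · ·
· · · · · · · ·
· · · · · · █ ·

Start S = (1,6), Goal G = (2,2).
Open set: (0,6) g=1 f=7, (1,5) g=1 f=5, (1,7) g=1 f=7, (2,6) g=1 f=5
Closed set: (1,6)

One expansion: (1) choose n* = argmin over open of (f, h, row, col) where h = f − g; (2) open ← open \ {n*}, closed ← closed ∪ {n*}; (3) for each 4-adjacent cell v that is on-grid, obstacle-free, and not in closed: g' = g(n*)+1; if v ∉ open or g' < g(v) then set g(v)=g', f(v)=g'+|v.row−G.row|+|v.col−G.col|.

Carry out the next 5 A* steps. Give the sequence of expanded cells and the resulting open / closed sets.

step 1: expand (1,5) (f=5, h=4) → closed; open now [(0,5) g=2 f=7, (0,6) g=1 f=7, (1,7) g=1 f=7, (2,6) g=1 f=5]
step 2: expand (2,6) (f=5, h=4) → closed; open now [(0,5) g=2 f=7, (0,6) g=1 f=7, (1,7) g=1 f=7, (2,7) g=2 f=7, (3,6) g=2 f=7]
step 3: expand (0,5) (f=7, h=5) → closed; open now [(0,6) g=1 f=7, (1,7) g=1 f=7, (2,7) g=2 f=7, (3,6) g=2 f=7]
step 4: expand (2,7) (f=7, h=5) → closed; open now [(0,6) g=1 f=7, (1,7) g=1 f=7, (3,6) g=2 f=7, (3,7) g=3 f=9]
step 5: expand (3,6) (f=7, h=5) → closed; open now [(0,6) g=1 f=7, (1,7) g=1 f=7, (3,5) g=3 f=7, (3,7) g=3 f=9]

order=[(1,5) → (2,6) → (0,5) → (2,7) → (3,6)]; open=[(0,6) g=1 f=7, (1,7) g=1 f=7, (3,5) g=3 f=7, (3,7) g=3 f=9]; closed=[(0,5), (1,5), (1,6), (2,6), (2,7), (3,6)]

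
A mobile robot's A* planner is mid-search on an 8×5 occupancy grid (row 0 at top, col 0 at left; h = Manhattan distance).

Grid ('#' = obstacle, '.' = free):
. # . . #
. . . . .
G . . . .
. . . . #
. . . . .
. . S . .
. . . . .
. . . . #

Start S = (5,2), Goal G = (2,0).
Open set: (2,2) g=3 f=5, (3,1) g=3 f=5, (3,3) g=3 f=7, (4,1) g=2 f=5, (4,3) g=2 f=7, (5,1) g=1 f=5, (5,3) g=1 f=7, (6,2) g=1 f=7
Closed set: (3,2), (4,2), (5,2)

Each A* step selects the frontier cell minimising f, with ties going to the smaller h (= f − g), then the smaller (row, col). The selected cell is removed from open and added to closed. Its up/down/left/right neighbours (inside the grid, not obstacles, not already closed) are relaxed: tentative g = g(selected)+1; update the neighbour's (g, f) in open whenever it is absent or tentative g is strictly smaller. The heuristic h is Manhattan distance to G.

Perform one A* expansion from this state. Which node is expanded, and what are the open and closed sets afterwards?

step 1: expand (2,2) (f=5, h=2) → closed; open now [(1,2) g=4 f=7, (2,1) g=4 f=5, (2,3) g=4 f=7, (3,1) g=3 f=5, (3,3) g=3 f=7, (4,1) g=2 f=5, (4,3) g=2 f=7, (5,1) g=1 f=5, (5,3) g=1 f=7, (6,2) g=1 f=7]

expanded=(2,2); open=[(1,2) g=4 f=7, (2,1) g=4 f=5, (2,3) g=4 f=7, (3,1) g=3 f=5, (3,3) g=3 f=7, (4,1) g=2 f=5, (4,3) g=2 f=7, (5,1) g=1 f=5, (5,3) g=1 f=7, (6,2) g=1 f=7]; closed=[(2,2), (3,2), (4,2), (5,2)]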